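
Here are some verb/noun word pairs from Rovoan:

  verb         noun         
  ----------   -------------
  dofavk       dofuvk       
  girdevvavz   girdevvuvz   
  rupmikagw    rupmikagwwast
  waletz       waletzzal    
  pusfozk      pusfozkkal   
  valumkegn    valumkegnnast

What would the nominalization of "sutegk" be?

sutegkkast

"sutegk" has second-to-last letter 'g'. The stems whose second-to-last letter is 'g' (valumkegn → valumkegnnast, rupmikagw → rupmikagwwast) double the final consonant and add -ast.
The other patterns: stems whose second-to-last letter is 'v' change the last vowel to 'u'; stems whose second-to-last letter is 't' or 'z' double the final consonant and add -al.
So sutegk → sutegkkast.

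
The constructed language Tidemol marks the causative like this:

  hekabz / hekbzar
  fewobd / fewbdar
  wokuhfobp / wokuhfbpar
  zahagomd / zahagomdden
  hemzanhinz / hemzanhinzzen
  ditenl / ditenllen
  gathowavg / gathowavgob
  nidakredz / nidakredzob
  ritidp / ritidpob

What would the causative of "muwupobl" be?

fewobd and zahagomd both end in -d yet inflect differently (fewbdar, zahagomdden), so the final letter is not what conditions the rule; the second-to-last letter is.
"muwupobl" has second-to-last letter 'b'. The stems whose second-to-last letter is 'b' (hekabz → hekbzar, fewobd → fewbdar, wokuhfobp → wokuhfbpar) delete the last vowel and add -ar.
The other patterns: stems whose second-to-last letter is 'm' or 'n' double the final consonant and add -en; stems whose second-to-last letter is 'd' or 'v' add -ob.
So muwupobl → muwupblar.

muwupblar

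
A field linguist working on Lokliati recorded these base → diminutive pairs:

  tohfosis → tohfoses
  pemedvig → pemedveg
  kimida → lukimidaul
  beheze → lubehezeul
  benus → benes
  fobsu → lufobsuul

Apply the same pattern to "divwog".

fobsu and benus both have last vowel 'u' yet inflect differently (lufobsuul, benes), so the last vowel is not what conditions the rule; whether the stem ends in a vowel or a consonant is.
"divwog" ends in a consonant. The stems ending in a consonant (tohfosis → tohfoses, benus → benes, pemedvig → pemedveg) change the last vowel to 'e'.
So divwog → divweg.

divweg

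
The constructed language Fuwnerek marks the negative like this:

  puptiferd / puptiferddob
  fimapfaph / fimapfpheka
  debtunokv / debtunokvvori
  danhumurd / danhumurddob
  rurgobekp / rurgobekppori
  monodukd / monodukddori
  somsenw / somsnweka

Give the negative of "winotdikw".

monodukd and danhumurd both end in -d yet inflect differently (monodukddori, danhumurddob), so the final letter is not what conditions the rule; the second-to-last letter is.
"winotdikw" has second-to-last letter 'k'. The stems whose second-to-last letter is 'k' (monodukd → monodukddori, rurgobekp → rurgobekppori, debtunokv → debtunokvvori) double the final consonant and add -ori.
The other patterns: stems whose second-to-last letter is 'r' double the final consonant and add -ob; stems whose second-to-last letter is 'n' or 'p' delete the last vowel and add -eka.
So winotdikw → winotdikwwori.

winotdikwwori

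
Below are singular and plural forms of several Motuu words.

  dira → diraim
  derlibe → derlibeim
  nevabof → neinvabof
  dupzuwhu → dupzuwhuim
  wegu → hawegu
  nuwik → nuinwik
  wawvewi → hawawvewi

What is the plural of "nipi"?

niinpi

dupzuwhu and wegu both end in -u yet inflect differently (dupzuwhuim, hawegu), so the final letter is not what conditions the rule; the first letter is.
"nipi" begins with n-. The stems beginning with n- (nevabof → neinvabof, nuwik → nuinwik) insert -in- after the first vowel.
So nipi → niinpi.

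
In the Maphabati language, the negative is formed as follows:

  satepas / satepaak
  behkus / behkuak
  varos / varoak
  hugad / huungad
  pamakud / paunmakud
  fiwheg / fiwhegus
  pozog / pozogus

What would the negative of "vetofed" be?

veuntofed

satepas and hugad both have last vowel 'a' yet inflect differently (satepaak, huungad), so the last vowel is not what conditions the rule; the final letter is.
"vetofed" ends in -d. The stems ending in -d (hugad → huungad, pamakud → paunmakud) insert -un- after the first vowel.
The other patterns: stems ending in -s drop the final letter and add -ak; stems ending in -g add -us.
So vetofed → veuntofed.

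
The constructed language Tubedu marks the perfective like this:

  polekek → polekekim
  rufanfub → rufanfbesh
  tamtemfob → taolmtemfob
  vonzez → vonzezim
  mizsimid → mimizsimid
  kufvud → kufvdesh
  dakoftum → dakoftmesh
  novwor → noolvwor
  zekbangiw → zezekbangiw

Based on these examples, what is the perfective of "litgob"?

"litgob" has last vowel 'o'. The stems whose last vowel is 'o' (tamtemfob → taolmtemfob, novwor → noolvwor) insert -ol- after the first vowel.
The other patterns: stems whose last vowel is 'i' repeat the first consonant+vowel as a prefix; stems whose last vowel is 'e' add -im; stems whose last vowel is 'u' delete the last vowel and add -esh.
So litgob → lioltgob.

lioltgob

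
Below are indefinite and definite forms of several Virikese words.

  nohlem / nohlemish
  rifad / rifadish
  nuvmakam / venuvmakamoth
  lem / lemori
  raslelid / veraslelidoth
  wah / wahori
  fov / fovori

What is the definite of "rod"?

lem and nohlem both end in -m yet inflect differently (lemori, nohlemish), so the final letter is not what conditions the rule; the number of vowels is.
"rod" has 1 vowel. The stems with 1 vowel (lem → lemori, fov → fovori, wah → wahori) add -ori.
The other patterns: stems with 2 vowels add -ish; stems with 3 vowels add ve- … -oth around the stem.
So rod → rodori.

rodori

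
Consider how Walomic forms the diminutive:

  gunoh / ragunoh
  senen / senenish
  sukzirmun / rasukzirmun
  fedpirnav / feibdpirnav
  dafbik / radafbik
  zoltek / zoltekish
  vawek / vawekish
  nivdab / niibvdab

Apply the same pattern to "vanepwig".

ravanepwig

vawek and dafbik both end in -k yet inflect differently (vawekish, radafbik), so the final letter is not what conditions the rule; the last vowel is.
"vanepwig" has last vowel 'i'. The one such stem in the data (dafbik → radafbik) adds the prefix ra-, so the same rule applies.
The other patterns: stems whose last vowel is 'e' add -ish; stems whose last vowel is 'a' insert -ib- after the first vowel.
So vanepwig → ravanepwig.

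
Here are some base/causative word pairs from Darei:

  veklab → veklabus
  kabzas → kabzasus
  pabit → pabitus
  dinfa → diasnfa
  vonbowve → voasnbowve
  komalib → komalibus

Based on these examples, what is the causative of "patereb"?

"patereb" ends in a consonant. The stems ending in a consonant (kabzas → kabzasus, pabit → pabitus, komalib → komalibus) add -us.
The other pattern: stems ending in a vowel insert -as- after the first vowel.
So patereb → paterebus.

paterebus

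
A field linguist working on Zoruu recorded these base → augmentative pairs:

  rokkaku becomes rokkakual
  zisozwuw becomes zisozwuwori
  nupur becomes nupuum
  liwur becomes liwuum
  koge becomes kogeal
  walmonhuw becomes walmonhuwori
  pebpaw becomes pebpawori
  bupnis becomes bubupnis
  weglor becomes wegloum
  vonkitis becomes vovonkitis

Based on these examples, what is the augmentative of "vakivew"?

walmonhuw and liwur both have last vowel 'u' yet inflect differently (walmonhuwori, liwuum), so the last vowel is not what conditions the rule; the final letter is.
"vakivew" ends in -w. The stems ending in -w (walmonhuw → walmonhuwori, pebpaw → pebpawori, zisozwuw → zisozwuwori) add -ori.
So vakivew → vakivewori.

vakivewori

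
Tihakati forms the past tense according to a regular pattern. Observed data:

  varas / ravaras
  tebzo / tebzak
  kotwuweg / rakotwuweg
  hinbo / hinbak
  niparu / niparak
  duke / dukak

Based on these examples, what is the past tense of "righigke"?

righigkak

duke and kotwuweg both have last vowel 'e' yet inflect differently (dukak, rakotwuweg), so the last vowel is not what conditions the rule; whether the stem ends in a vowel or a consonant is.
"righigke" ends in a vowel. The stems ending in a vowel (hinbo → hinbak, tebzo → tebzak, niparu → niparak) drop the final letter and add -ak.
The other pattern: stems ending in a consonant add the prefix ra-.
So righigke → righigkak.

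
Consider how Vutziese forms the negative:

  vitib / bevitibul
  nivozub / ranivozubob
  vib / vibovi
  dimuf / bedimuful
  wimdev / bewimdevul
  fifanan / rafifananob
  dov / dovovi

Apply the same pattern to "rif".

rifovi

vib and vitib both end in -b yet inflect differently (vibovi, bevitibul), so the final letter is not what conditions the rule; the number of vowels is.
"rif" has 1 vowel. The stems with 1 vowel (dov → dovovi, vib → vibovi) add -ovi.
So rif → rifovi.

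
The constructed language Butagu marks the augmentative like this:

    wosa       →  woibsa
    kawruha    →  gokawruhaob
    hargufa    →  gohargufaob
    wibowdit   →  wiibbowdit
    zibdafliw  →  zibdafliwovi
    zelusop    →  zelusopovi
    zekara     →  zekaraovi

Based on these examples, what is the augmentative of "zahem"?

zahemovi

"zahem" begins with z-. The stems beginning with z- (zibdafliw → zibdafliwovi, zelusop → zelusopovi, zekara → zekaraovi) add -ovi.
The other patterns: stems beginning with w- insert -ib- after the first vowel; stems beginning with h- or k- add go- … -ob around the stem.
So zahem → zahemovi.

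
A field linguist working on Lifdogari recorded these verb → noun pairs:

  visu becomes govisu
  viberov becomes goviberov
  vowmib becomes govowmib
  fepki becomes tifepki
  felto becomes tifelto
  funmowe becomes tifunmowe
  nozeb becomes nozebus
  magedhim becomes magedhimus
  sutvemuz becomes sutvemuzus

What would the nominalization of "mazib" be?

mazibus

vowmib and nozeb both end in -b yet inflect differently (govowmib, nozebus), so the final letter is not what conditions the rule; the first letter is.
"mazib" begins with m-. The one such stem in the data (magedhim → magedhimus) adds -us, so the same rule applies.
So mazib → mazibus.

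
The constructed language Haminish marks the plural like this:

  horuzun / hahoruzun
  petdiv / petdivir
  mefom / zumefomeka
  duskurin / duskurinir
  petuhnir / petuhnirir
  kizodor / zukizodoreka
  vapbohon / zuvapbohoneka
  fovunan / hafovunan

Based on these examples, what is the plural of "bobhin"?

bobhinir

kizodor and petuhnir both end in -r yet inflect differently (zukizodoreka, petuhnirir), so the final letter is not what conditions the rule; the last vowel is.
"bobhin" has last vowel 'i'. The stems whose last vowel is 'i' (petuhnir → petuhnirir, petdiv → petdivir, duskurin → duskurinir) add -ir.
So bobhin → bobhinir.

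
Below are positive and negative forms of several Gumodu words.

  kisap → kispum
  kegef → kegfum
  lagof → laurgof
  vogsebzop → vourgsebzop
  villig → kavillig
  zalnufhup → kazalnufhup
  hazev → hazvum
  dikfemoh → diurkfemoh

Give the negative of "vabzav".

kisap and vogsebzop both end in -p yet inflect differently (kispum, vourgsebzop), so the final letter is not what conditions the rule; the last vowel is.
"vabzav" has last vowel 'a'. The one such stem in the data (kisap → kispum) deletes the last vowel and adds -um (as do kegef, hazev), so the same rule applies.
So vabzav → vabzvum.

vabzvum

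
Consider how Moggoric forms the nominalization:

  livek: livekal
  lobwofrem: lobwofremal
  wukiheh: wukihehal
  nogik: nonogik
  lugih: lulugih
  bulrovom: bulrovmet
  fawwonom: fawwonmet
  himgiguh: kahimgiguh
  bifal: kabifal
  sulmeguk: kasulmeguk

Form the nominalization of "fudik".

livek and nogik both end in -k yet inflect differently (livekal, nonogik), so the final letter is not what conditions the rule; the last vowel is.
"fudik" has last vowel 'i'. The stems whose last vowel is 'i' (nogik → nonogik, lugih → lulugih) repeat the first consonant+vowel as a prefix.
So fudik → fufudik.

fufudik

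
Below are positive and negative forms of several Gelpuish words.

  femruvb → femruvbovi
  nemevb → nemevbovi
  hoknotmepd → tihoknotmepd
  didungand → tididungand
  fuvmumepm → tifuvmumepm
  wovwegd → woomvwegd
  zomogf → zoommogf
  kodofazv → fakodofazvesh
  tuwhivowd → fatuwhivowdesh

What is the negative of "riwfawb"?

"riwfawb" has second-to-last letter 'w'. The one such stem in the data (tuwhivowd → fatuwhivowdesh) adds fa- … -esh around the stem, so the same rule applies.
So riwfawb → fariwfawbesh.

fariwfawbesh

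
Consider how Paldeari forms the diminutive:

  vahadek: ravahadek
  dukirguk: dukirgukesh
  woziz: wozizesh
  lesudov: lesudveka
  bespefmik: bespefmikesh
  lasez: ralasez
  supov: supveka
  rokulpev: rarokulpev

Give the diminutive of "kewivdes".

rakewivdes

rokulpev and supov both end in -v yet inflect differently (rarokulpev, supveka), so the final letter is not what conditions the rule; the last vowel is.
"kewivdes" has last vowel 'e'. The stems whose last vowel is 'e' (rokulpev → rarokulpev, lasez → ralasez, vahadek → ravahadek) add the prefix ra-.
The other patterns: stems whose last vowel is 'o' delete the last vowel and add -eka; stems whose last vowel is 'i' or 'u' add -esh.
So kewivdes → rakewivdes.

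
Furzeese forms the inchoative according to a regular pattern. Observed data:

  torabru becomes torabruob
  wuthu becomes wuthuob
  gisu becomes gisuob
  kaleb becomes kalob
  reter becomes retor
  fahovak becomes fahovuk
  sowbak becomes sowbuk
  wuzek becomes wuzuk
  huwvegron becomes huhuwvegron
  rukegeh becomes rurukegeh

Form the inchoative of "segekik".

segekuk

kaleb and wuzek both have last vowel 'e' yet inflect differently (kalob, wuzuk), so the last vowel is not what conditions the rule; the final letter is.
"segekik" ends in -k. The stems ending in -k (fahovak → fahovuk, sowbak → sowbuk, wuzek → wuzuk) change the last vowel to 'u'.
So segekik → segekuk.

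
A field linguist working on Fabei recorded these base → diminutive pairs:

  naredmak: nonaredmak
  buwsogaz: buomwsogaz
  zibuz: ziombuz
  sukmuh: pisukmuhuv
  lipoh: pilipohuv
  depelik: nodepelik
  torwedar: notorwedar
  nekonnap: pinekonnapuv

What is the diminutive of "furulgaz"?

fuomrulgaz

buwsogaz and torwedar both have last vowel 'a' yet inflect differently (buomwsogaz, notorwedar), so the last vowel is not what conditions the rule; the final letter is.
"furulgaz" ends in -z. The stems ending in -z (zibuz → ziombuz, buwsogaz → buomwsogaz) insert -om- after the first vowel.
So furulgaz → fuomrulgaz.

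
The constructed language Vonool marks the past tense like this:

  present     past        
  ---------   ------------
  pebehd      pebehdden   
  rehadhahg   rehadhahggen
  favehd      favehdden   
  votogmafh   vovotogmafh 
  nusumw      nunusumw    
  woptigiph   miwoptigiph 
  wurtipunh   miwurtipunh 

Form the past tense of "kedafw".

"kedafw" has second-to-last letter 'f'. The one such stem in the data (votogmafh → vovotogmafh) repeats the first consonant+vowel as a prefix (as does nusumw), so the same rule applies.
So kedafw → kekedafw.

kekedafw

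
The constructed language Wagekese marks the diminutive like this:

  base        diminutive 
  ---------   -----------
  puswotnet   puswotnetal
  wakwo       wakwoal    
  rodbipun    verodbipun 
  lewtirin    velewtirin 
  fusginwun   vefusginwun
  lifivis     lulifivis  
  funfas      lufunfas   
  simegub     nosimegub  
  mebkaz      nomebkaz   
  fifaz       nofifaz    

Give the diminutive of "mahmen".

vemahmen

lewtirin and lifivis both have last vowel 'i' yet inflect differently (velewtirin, lulifivis), so the last vowel is not what conditions the rule; the final letter is.
"mahmen" ends in -n. The stems ending in -n (rodbipun → verodbipun, lewtirin → velewtirin, fusginwun → vefusginwun) add the prefix ve-.
The other patterns: stems ending in -o or -t add -al; stems ending in -s add the prefix lu-; stems ending in -b or -z add the prefix no-.
So mahmen → vemahmen.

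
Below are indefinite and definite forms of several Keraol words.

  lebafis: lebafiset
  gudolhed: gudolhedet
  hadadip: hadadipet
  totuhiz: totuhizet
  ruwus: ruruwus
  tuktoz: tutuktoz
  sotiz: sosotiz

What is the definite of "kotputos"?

"kotputos" has 3 vowels. The stems with 3 vowels (lebafis → lebafiset, gudolhed → gudolhedet, hadadip → hadadipet) add -et.
So kotputos → kotputoset.

kotputoset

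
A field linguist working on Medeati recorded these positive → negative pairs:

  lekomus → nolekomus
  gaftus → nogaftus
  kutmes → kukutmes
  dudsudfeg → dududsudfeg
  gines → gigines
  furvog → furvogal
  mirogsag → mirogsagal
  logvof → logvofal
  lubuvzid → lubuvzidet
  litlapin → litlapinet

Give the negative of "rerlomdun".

norerlomdun

"rerlomdun" has last vowel 'u'. The stems whose last vowel is 'u' (lekomus → nolekomus, gaftus → nogaftus) add the prefix no-.
So rerlomdun → norerlomdun.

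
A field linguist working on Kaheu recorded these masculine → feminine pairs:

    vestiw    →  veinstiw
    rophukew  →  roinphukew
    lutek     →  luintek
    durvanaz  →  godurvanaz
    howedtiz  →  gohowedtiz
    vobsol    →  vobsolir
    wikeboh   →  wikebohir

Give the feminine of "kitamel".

vestiw and howedtiz both have last vowel 'i' yet inflect differently (veinstiw, gohowedtiz), so the last vowel is not what conditions the rule; the final letter is.
"kitamel" ends in -l. The one such stem in the data (vobsol → vobsolir) adds -ir, so the same rule applies.
The other patterns: stems ending in -k or -w insert -in- after the first vowel; stems ending in -z add the prefix go-.
So kitamel → kitamelir.

kitamelir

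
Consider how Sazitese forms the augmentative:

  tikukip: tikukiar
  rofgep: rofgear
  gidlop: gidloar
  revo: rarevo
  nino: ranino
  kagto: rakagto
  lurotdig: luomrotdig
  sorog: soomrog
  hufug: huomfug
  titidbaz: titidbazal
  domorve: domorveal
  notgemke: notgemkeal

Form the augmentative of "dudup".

duduar

gidlop and revo both have last vowel 'o' yet inflect differently (gidloar, rarevo), so the last vowel is not what conditions the rule; the final letter is.
"dudup" ends in -p. The stems ending in -p (tikukip → tikukiar, rofgep → rofgear, gidlop → gidloar) drop the final letter and add -ar.
So dudup → duduar.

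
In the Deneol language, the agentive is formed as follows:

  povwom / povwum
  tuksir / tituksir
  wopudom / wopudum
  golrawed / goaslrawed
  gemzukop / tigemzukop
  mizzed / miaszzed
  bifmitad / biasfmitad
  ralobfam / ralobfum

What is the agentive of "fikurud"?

bifmitad and ralobfam both have last vowel 'a' yet inflect differently (biasfmitad, ralobfum), so the last vowel is not what conditions the rule; the final letter is.
"fikurud" ends in -d. The stems ending in -d (mizzed → miaszzed, golrawed → goaslrawed, bifmitad → biasfmitad) insert -as- after the first vowel.
So fikurud → fiaskurud.

fiaskurud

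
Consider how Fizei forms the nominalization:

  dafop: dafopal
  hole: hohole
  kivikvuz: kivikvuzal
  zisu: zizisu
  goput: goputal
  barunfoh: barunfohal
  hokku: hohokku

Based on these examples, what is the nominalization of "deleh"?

goput and zisu both have last vowel 'u' yet inflect differently (goputal, zizisu), so the last vowel is not what conditions the rule; whether the stem ends in a vowel or a consonant is.
"deleh" ends in a consonant. The stems ending in a consonant (goput → goputal, dafop → dafopal, kivikvuz → kivikvuzal) add -al.
So deleh → delehal.

delehal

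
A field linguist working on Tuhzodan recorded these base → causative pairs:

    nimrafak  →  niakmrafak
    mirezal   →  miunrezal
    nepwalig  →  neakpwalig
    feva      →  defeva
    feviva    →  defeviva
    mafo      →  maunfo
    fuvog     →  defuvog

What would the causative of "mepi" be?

meunpi

fuvog and nepwalig both end in -g yet inflect differently (defuvog, neakpwalig), so the final letter is not what conditions the rule; the first letter is.
"mepi" begins with m-. The stems beginning with m- (mafo → maunfo, mirezal → miunrezal) insert -un- after the first vowel.
So mepi → meunpi.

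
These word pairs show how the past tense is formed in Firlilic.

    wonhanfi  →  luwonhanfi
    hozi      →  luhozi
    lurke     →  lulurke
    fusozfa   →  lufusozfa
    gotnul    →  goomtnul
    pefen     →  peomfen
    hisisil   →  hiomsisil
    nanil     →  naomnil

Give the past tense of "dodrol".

lurke and pefen both have last vowel 'e' yet inflect differently (lulurke, peomfen), so the last vowel is not what conditions the rule; whether the stem ends in a vowel or a consonant is.
"dodrol" ends in a consonant. The stems ending in a consonant (gotnul → goomtnul, pefen → peomfen, hisisil → hiomsisil) insert -om- after the first vowel.
The other pattern: stems ending in a vowel add the prefix lu-.
So dodrol → doomdrol.

doomdrol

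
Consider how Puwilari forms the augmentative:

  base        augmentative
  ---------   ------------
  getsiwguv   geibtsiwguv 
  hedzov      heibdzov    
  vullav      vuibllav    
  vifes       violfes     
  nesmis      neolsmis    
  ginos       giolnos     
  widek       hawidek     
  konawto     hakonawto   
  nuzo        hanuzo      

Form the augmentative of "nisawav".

niibsawav

hedzov and ginos both have last vowel 'o' yet inflect differently (heibdzov, giolnos), so the last vowel is not what conditions the rule; the final letter is.
"nisawav" ends in -v. The stems ending in -v (getsiwguv → geibtsiwguv, hedzov → heibdzov, vullav → vuibllav) insert -ib- after the first vowel.
The other patterns: stems ending in -s insert -ol- after the first vowel; stems ending in -k or -o add the prefix ha-.
So nisawav → niibsawav.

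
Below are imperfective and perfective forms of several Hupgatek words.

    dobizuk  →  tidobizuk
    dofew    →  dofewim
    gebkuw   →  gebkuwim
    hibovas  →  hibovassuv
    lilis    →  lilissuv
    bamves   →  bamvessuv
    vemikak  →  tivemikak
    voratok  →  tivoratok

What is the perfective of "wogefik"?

tiwogefik

"wogefik" ends in -k. The stems ending in -k (vemikak → tivemikak, voratok → tivoratok, dobizuk → tidobizuk) add the prefix ti-.
The other patterns: stems ending in -s double the final consonant and add -uv; stems ending in -w add -im.
So wogefik → tiwogefik.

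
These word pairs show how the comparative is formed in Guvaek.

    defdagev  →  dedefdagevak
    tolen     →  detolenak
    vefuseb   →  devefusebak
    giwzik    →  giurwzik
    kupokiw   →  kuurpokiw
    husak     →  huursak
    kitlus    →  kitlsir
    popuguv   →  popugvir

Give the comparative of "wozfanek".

popuguv and defdagev both end in -v yet inflect differently (popugvir, dedefdagevak), so the final letter is not what conditions the rule; the last vowel is.
"wozfanek" has last vowel 'e'. The stems whose last vowel is 'e' (defdagev → dedefdagevak, vefuseb → devefusebak, tolen → detolenak) add de- … -ak around the stem.
The other patterns: stems whose last vowel is 'u' delete the last vowel and add -ir; stems whose last vowel is 'a' or 'i' insert -ur- after the first vowel.
So wozfanek → dewozfanekak.

dewozfanekak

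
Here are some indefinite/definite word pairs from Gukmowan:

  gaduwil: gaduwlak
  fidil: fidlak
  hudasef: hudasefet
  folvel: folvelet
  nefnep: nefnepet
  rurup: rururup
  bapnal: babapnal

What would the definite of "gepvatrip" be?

gepvatrpak

gaduwil and folvel both end in -l yet inflect differently (gaduwlak, folvelet), so the final letter is not what conditions the rule; the last vowel is.
"gepvatrip" has last vowel 'i'. The stems whose last vowel is 'i' (gaduwil → gaduwlak, fidil → fidlak) delete the last vowel and add -ak.
The other patterns: stems whose last vowel is 'e' add -et; stems whose last vowel is 'a' or 'u' repeat the first consonant+vowel as a prefix.
So gepvatrip → gepvatrpak.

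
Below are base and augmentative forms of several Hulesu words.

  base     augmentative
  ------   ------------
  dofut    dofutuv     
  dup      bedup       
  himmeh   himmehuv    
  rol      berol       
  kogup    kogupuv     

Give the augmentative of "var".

bevar

dup and kogup both end in -p yet inflect differently (bedup, kogupuv), so the final letter is not what conditions the rule; the number of vowels is.
"var" has 1 vowel. The stems with 1 vowel (dup → bedup, rol → berol) add the prefix be-.
So var → bevar.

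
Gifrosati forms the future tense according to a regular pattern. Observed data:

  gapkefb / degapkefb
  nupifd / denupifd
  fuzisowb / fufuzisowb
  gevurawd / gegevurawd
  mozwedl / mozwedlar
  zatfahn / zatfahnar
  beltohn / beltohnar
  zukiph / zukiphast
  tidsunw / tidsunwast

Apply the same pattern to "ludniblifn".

deludniblifn

"ludniblifn" has second-to-last letter 'f'. The stems whose second-to-last letter is 'f' (gapkefb → degapkefb, nupifd → denupifd) add the prefix de-.
The other patterns: stems whose second-to-last letter is 'w' repeat the first consonant+vowel as a prefix; stems whose second-to-last letter is 'd' or 'h' add -ar; stems whose second-to-last letter is 'n' or 'p' add -ast.
So ludniblifn → deludniblifn.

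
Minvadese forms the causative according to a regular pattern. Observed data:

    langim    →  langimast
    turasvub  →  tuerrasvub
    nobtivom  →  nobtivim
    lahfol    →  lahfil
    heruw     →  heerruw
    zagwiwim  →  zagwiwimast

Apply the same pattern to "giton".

gitin

nobtivom and zagwiwim both end in -m yet inflect differently (nobtivim, zagwiwimast), so the final letter is not what conditions the rule; the last vowel is.
"giton" has last vowel 'o'. The stems whose last vowel is 'o' (nobtivom → nobtivim, lahfol → lahfil) change the last vowel to 'i'.
The other patterns: stems whose last vowel is 'u' insert -er- after the first vowel; stems whose last vowel is 'i' add -ast.
So giton → gitin.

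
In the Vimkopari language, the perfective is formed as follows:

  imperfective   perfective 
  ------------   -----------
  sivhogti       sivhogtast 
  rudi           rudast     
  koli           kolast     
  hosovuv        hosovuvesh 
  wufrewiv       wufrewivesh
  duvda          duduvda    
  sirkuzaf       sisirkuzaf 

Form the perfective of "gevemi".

gevemast

"gevemi" ends in -i. The stems ending in -i (sivhogti → sivhogtast, rudi → rudast, koli → kolast) drop the final letter and add -ast.
So gevemi → gevemast.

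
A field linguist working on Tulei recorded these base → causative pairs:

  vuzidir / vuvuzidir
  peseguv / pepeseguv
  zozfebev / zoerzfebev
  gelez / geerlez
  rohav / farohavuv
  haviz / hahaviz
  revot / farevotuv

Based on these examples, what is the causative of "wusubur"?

zozfebev and peseguv both end in -v yet inflect differently (zoerzfebev, pepeseguv), so the final letter is not what conditions the rule; the last vowel is.
"wusubur" has last vowel 'u'. The one such stem in the data (peseguv → pepeseguv) repeats the first consonant+vowel as a prefix (as do vuzidir, haviz), so the same rule applies.
So wusubur → wuwusubur.

wuwusubur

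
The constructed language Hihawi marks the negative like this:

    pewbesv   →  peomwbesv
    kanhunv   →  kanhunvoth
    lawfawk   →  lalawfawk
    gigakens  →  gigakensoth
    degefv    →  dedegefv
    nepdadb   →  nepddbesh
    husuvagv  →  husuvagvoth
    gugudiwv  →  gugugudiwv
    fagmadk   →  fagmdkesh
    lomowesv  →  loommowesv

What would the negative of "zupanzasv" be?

zuompanzasv

fagmadk and lawfawk both end in -k yet inflect differently (fagmdkesh, lalawfawk), so the final letter is not what conditions the rule; the second-to-last letter is.
"zupanzasv" has second-to-last letter 's'. The stems whose second-to-last letter is 's' (pewbesv → peomwbesv, lomowesv → loommowesv) insert -om- after the first vowel.
The other patterns: stems whose second-to-last letter is 'd' delete the last vowel and add -esh; stems whose second-to-last letter is 'f' or 'w' repeat the first consonant+vowel as a prefix; stems whose second-to-last letter is 'g' or 'n' add -oth.
So zupanzasv → zuompanzasv.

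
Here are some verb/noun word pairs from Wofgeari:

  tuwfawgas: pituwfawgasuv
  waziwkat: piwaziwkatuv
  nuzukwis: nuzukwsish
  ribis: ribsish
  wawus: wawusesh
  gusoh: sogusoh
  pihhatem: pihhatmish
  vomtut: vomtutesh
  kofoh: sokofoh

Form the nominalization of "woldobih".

woldobhish

"woldobih" has last vowel 'i'. The stems whose last vowel is 'i' (ribis → ribsish, nuzukwis → nuzukwsish) delete the last vowel and add -ish.
The other patterns: stems whose last vowel is 'u' add -esh; stems whose last vowel is 'a' add pi- … -uv around the stem; stems whose last vowel is 'o' add the prefix so-.
So woldobih → woldobhish.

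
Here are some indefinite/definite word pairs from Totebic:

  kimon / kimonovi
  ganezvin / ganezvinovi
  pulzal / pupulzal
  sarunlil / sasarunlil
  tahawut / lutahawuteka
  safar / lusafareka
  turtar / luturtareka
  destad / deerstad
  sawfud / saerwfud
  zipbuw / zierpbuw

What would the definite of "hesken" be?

heskenovi

ganezvin and sarunlil both have last vowel 'i' yet inflect differently (ganezvinovi, sasarunlil), so the last vowel is not what conditions the rule; the final letter is.
"hesken" ends in -n. The stems ending in -n (kimon → kimonovi, ganezvin → ganezvinovi) add -ovi.
So hesken → heskenovi.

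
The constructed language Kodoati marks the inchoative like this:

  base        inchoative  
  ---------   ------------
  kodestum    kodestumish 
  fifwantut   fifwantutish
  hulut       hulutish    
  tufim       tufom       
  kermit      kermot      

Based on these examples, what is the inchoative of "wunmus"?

wunmusish

tufim and kodestum both end in -m yet inflect differently (tufom, kodestumish), so the final letter is not what conditions the rule; the last vowel is.
"wunmus" has last vowel 'u'. The stems whose last vowel is 'u' (kodestum → kodestumish, fifwantut → fifwantutish, hulut → hulutish) add -ish.
So wunmus → wunmusish.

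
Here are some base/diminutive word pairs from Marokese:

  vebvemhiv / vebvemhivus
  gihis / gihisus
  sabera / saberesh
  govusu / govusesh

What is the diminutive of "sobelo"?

sobelesh

"sobelo" ends in a vowel. The stems ending in a vowel (sabera → saberesh, govusu → govusesh) drop the final letter and add -esh.
So sobelo → sobelesh.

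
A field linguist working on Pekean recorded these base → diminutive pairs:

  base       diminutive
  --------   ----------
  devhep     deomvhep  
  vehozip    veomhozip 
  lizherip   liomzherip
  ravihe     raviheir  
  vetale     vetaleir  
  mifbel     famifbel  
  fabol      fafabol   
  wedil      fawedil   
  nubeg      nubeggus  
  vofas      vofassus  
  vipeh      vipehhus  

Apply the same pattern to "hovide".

hovideir

devhep and ravihe both have last vowel 'e' yet inflect differently (deomvhep, raviheir), so the last vowel is not what conditions the rule; the final letter is.
"hovide" ends in -e. The stems ending in -e (ravihe → raviheir, vetale → vetaleir) add -ir.
The other patterns: stems ending in -p insert -om- after the first vowel; stems ending in -l add the prefix fa-; stems ending in -g, -h or -s double the final consonant and add -us.
So hovide → hovideir.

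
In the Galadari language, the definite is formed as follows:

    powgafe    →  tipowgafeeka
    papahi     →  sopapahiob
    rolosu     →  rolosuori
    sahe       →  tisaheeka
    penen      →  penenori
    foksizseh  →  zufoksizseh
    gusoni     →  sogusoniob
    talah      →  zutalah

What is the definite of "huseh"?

sahe and foksizseh both have last vowel 'e' yet inflect differently (tisaheeka, zufoksizseh), so the last vowel is not what conditions the rule; the final letter is.
"huseh" ends in -h. The stems ending in -h (talah → zutalah, foksizseh → zufoksizseh) add the prefix zu-.
So huseh → zuhuseh.

zuhuseh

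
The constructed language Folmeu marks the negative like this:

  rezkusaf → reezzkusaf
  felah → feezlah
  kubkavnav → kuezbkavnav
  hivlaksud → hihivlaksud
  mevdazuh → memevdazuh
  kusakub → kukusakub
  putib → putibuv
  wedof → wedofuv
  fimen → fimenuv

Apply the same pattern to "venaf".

veeznaf

"venaf" has last vowel 'a'. The stems whose last vowel is 'a' (rezkusaf → reezzkusaf, felah → feezlah, kubkavnav → kuezbkavnav) insert -ez- after the first vowel.
So venaf → veeznaf.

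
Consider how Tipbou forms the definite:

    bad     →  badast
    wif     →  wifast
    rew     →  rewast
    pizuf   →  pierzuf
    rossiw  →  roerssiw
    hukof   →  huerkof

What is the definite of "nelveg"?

neerlveg

wif and pizuf both end in -f yet inflect differently (wifast, pierzuf), so the final letter is not what conditions the rule; the number of vowels is.
"nelveg" has 2 vowels. The stems with 2 vowels (pizuf → pierzuf, rossiw → roerssiw, hukof → huerkof) insert -er- after the first vowel.
So nelveg → neerlveg.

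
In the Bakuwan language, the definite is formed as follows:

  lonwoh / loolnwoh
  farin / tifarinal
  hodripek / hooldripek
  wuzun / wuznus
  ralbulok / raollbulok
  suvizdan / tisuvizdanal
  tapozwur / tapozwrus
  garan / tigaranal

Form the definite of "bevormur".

wuzun and garan both end in -n yet inflect differently (wuznus, tigaranal), so the final letter is not what conditions the rule; the last vowel is.
"bevormur" has last vowel 'u'. The stems whose last vowel is 'u' (tapozwur → tapozwrus, wuzun → wuznus) delete the last vowel and add -us.
The other patterns: stems whose last vowel is 'e' or 'o' insert -ol- after the first vowel; stems whose last vowel is 'a' or 'i' add ti- … -al around the stem.
So bevormur → bevormrus.

bevormrus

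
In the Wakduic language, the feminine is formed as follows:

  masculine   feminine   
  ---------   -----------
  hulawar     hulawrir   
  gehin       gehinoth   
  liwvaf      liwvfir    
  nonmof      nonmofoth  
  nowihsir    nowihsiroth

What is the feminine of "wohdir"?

wohdiroth

liwvaf and nonmof both end in -f yet inflect differently (liwvfir, nonmofoth), so the final letter is not what conditions the rule; the last vowel is.
"wohdir" has last vowel 'i'. The stems whose last vowel is 'i' (gehin → gehinoth, nowihsir → nowihsiroth) add -oth.
The other pattern: stems whose last vowel is 'a' delete the last vowel and add -ir.
So wohdir → wohdiroth.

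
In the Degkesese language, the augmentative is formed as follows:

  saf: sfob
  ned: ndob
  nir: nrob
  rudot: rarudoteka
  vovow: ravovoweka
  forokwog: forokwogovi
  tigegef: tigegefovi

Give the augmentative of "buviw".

saf and tigegef both end in -f yet inflect differently (sfob, tigegefovi), so the final letter is not what conditions the rule; the number of vowels is.
"buviw" has 2 vowels. The stems with 2 vowels (rudot → rarudoteka, vovow → ravovoweka) add ra- … -eka around the stem.
So buviw → rabuviweka.

rabuviweka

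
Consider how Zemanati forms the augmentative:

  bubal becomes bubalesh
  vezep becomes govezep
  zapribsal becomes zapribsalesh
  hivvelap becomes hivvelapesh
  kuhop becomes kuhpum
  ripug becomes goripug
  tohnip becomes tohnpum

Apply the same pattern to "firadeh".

vezep and hivvelap both end in -p yet inflect differently (govezep, hivvelapesh), so the final letter is not what conditions the rule; the last vowel is.
"firadeh" has last vowel 'e'. The one such stem in the data (vezep → govezep) adds the prefix go-, so the same rule applies.
The other patterns: stems whose last vowel is 'a' add -esh; stems whose last vowel is 'i' or 'o' delete the last vowel and add -um.
So firadeh → gofiradeh.

gofiradeh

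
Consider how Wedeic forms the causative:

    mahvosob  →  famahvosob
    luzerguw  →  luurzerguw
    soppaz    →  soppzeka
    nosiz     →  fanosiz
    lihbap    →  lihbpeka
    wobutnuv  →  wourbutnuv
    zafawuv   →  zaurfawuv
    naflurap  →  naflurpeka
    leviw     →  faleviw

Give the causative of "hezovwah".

hezovwheka

soppaz and nosiz both end in -z yet inflect differently (soppzeka, fanosiz), so the final letter is not what conditions the rule; the last vowel is.
"hezovwah" has last vowel 'a'. The stems whose last vowel is 'a' (lihbap → lihbpeka, naflurap → naflurpeka, soppaz → soppzeka) delete the last vowel and add -eka.
The other patterns: stems whose last vowel is 'u' insert -ur- after the first vowel; stems whose last vowel is 'i' or 'o' add the prefix fa-.
So hezovwah → hezovwheka.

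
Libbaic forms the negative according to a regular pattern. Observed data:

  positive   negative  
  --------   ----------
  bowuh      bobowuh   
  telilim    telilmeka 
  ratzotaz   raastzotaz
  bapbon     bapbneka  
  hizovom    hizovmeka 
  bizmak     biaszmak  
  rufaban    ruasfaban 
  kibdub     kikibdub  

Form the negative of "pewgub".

rufaban and bapbon both end in -n yet inflect differently (ruasfaban, bapbneka), so the final letter is not what conditions the rule; the last vowel is.
"pewgub" has last vowel 'u'. The stems whose last vowel is 'u' (kibdub → kikibdub, bowuh → bobowuh) repeat the first consonant+vowel as a prefix.
The other patterns: stems whose last vowel is 'a' insert -as- after the first vowel; stems whose last vowel is 'i' or 'o' delete the last vowel and add -eka.
So pewgub → pepewgub.

pepewgub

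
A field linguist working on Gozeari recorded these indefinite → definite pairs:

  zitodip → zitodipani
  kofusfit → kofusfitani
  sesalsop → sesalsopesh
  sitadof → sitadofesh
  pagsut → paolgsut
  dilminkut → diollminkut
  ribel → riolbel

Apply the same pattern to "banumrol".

banumrolesh

"banumrol" has last vowel 'o'. The stems whose last vowel is 'o' (sesalsop → sesalsopesh, sitadof → sitadofesh) add -esh.
So banumrol → banumrolesh.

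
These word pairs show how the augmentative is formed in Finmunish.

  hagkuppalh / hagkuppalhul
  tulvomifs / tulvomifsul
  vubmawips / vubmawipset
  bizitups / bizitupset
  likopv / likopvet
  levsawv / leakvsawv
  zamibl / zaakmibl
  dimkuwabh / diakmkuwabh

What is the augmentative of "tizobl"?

tiakzobl

"tizobl" has second-to-last letter 'b'. The stems whose second-to-last letter is 'b' (zamibl → zaakmibl, dimkuwabh → diakmkuwabh) insert -ak- after the first vowel.
So tizobl → tiakzobl.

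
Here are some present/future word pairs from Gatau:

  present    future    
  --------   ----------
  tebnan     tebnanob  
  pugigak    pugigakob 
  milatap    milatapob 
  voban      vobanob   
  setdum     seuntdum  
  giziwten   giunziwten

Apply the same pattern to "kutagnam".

tebnan and giziwten both end in -n yet inflect differently (tebnanob, giunziwten), so the final letter is not what conditions the rule; the last vowel is.
"kutagnam" has last vowel 'a'. The stems whose last vowel is 'a' (tebnan → tebnanob, pugigak → pugigakob, milatap → milatapob) add -ob.
So kutagnam → kutagnamob.

kutagnamob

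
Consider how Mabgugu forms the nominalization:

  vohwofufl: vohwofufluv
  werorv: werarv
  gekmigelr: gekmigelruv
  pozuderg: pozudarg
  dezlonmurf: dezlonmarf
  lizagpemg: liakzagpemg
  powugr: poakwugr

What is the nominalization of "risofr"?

pozuderg and lizagpemg both end in -g yet inflect differently (pozudarg, liakzagpemg), so the final letter is not what conditions the rule; the second-to-last letter is.
"risofr" has second-to-last letter 'f'. The one such stem in the data (vohwofufl → vohwofufluv) adds -uv, so the same rule applies.
The other patterns: stems whose second-to-last letter is 'r' change the last vowel to 'a'; stems whose second-to-last letter is 'g' or 'm' insert -ak- after the first vowel.
So risofr → risofruv.

risofruv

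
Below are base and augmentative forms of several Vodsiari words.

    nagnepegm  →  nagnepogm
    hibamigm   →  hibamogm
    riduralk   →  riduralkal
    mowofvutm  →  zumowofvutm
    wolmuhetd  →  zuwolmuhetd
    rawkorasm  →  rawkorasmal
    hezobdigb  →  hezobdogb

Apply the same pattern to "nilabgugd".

nilabgogd

hibamigm and rawkorasm both end in -m yet inflect differently (hibamogm, rawkorasmal), so the final letter is not what conditions the rule; the second-to-last letter is.
"nilabgugd" has second-to-last letter 'g'. The stems whose second-to-last letter is 'g' (hibamigm → hibamogm, hezobdigb → hezobdogb, nagnepegm → nagnepogm) change the last vowel to 'o'.
So nilabgugd → nilabgogd.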